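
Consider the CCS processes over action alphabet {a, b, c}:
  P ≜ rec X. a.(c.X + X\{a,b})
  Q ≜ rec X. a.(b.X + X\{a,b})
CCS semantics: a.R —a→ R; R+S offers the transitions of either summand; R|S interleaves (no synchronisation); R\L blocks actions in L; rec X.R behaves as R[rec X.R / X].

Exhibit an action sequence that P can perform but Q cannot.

ac

LTS(P): 2 reachable states
  m0 = rec X. a.(c.X + X\{a,b}) :: —a→ m1
  m1 = c.(rec X. a.(c.X + X\{a,b})) + (rec X. a.(c.X + X\{a,b}))\{a,b} :: —c→ m0
LTS(Q): 2 reachable states
  n0 = rec X. a.(b.X + X\{a,b}) :: —a→ n1
  n1 = b.(rec X. a.(b.X + X\{a,b})) + (rec X. a.(b.X + X\{a,b}))\{a,b} :: —b→ n0
Executing ac from P (initial set {m0}):
  [1] a ⇒ {m1}
  [2] c ⇒ {m0}
  P completes σ.
Executing ac from Q (initial set {n0}):
  [1] a ⇒ {n1}
  [2] c ⇒ no successor for Q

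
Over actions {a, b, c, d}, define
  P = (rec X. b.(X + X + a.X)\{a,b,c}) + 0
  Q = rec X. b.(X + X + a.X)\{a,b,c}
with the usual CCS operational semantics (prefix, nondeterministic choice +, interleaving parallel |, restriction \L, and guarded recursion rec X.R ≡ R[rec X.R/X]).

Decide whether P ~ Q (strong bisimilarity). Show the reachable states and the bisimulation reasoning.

Reachable graph of P (2 states):
  p0 = (rec X. b.(X + X + a.X)\{a,b,c}) + 0 has moves -b-> p1
  p1 = ((rec X. b.(X + X + a.X)\{a,b,c}) + (rec X. b.(X + X + a.X)\{a,b,c}) + a.(rec X. b.(X + X + a.X)\{a,b,c}))\{a,b,c} has moves ∅
Reachable graph of Q (2 states):
  q0 = rec X. b.(X + X + a.X)\{a,b,c} has moves -b-> q1
  q1 = ((rec X. b.(X + X + a.X)\{a,b,c}) + (rec X. b.(X + X + a.X)\{a,b,c}) + a.(rec X. b.(X + X + a.X)\{a,b,c}))\{a,b,c} has moves ∅
Bisimilarity quotient blocks:
  B0 = {p0, q0}
  B1 = {p1, q1}
p0 ∈ B0, q0 ∈ B0 → same block

bisimilar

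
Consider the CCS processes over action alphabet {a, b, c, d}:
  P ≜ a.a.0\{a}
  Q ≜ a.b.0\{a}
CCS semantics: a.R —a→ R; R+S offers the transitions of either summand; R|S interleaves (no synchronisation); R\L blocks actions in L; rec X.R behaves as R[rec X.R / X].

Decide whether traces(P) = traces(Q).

NO — witness ⟨aa⟩

P's transition system — 3 states:
  m0 = a.a.0\{a} has moves ··a··> m1
  m1 = a.0\{a} has moves ··a··> m2
  m2 = 0\{a} has moves (no moves)
Q's transition system — 3 states:
  n0 = a.b.0\{a} has moves ··a··> n1
  n1 = b.0\{a} has moves ··b··> n2
  n2 = 0\{a} has moves (no moves)
Run σ = ⟨aa⟩ on P: start {m0}
  after a @ step 1: {m1}
  after a @ step 2: {m2}
  P completes σ.
Run σ = ⟨aa⟩ on Q: start {n0}
  after a @ step 1: {n1}
  after a @ step 2: ∅ (Q stuck)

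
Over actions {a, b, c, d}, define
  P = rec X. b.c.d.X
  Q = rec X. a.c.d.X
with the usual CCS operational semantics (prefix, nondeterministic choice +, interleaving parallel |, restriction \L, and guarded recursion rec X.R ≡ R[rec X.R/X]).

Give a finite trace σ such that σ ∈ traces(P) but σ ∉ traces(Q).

b

Reachable graph of P (3 states):
  p0 = rec X. b.c.d.X ⊢ =b=> p1
  p1 = c.d.(rec X. b.c.d.X) ⊢ =c=> p2
  p2 = d.(rec X. b.c.d.X) ⊢ =d=> p0
Reachable graph of Q (3 states):
  q0 = rec X. a.c.d.X ⊢ =a=> q1
  q1 = c.d.(rec X. a.c.d.X) ⊢ =c=> q2
  q2 = d.(rec X. a.c.d.X) ⊢ =d=> q0
Trace ⟨b⟩ through P, begin at {p0}:
  step 1 (b): {p1}
  — P admits the full trace.
Trace ⟨b⟩ through Q, begin at {q0}:
  step 1 (b): no successor for Q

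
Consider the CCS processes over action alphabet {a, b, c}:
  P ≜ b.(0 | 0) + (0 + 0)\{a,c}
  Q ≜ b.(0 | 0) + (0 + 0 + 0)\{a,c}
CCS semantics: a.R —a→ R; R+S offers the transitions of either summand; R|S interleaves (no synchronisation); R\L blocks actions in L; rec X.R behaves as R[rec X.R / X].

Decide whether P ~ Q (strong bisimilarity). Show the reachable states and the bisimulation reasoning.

Reachable graph of P (2 states):
  u0 = b.(0 | 0) + (0 + 0)\{a,c} → =b=> u1
  u1 = 0 | 0 → (no moves)
Reachable graph of Q (2 states):
  v0 = b.(0 | 0) + (0 + 0 + 0)\{a,c} → =b=> v1
  v1 = 0 | 0 → (no moves)
Bisimilarity quotient blocks:
  B0 = {u0, v0}
  B1 = {u1, v1}
u0 ∈ B0, v0 ∈ B0 → same block

P ~ Q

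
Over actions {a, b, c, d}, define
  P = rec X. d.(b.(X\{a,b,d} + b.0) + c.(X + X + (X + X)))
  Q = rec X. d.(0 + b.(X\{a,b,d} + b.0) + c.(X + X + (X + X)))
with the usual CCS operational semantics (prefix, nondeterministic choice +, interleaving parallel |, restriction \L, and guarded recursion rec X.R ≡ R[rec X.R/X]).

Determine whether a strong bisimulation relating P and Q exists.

YES

LTS(P): 5 reachable states
  p0 = rec X. d.(b.(X\{a,b,d} + b.0) + c.(X + X + (X + X))) has moves --d--▸ p1
  p1 = b.((rec X. d.(b.(X\{a,b,d} + b.0) + c.(X + X + (X + X))))\{a,b,d} + b.0) + c.((rec X. d.(b.(X\{a,b,d} + b.0) + c.(X + X + (X + X)))) + (rec X. d.(b.(X\{a,b,d} + b.0) + c.(X + X + (X + X)))) + ((rec X. d.(b.(X\{a,b,d} + b.0) + c.(X + X + (X + X)))) + (rec X. d.(b.(X\{a,b,d} + b.0) + c.(X + X + (X + X)))))) has moves --b--▸ p2, --c--▸ p3
  p2 = (rec X. d.(b.(X\{a,b,d} + b.0) + c.(X + X + (X + X))))\{a,b,d} + b.0 has moves --b--▸ p4
  p3 = (rec X. d.(b.(X\{a,b,d} + b.0) + c.(X + X + (X + X)))) + (rec X. d.(b.(X\{a,b,d} + b.0) + c.(X + X + (X + X)))) + ((rec X. d.(b.(X\{a,b,d} + b.0) + c.(X + X + (X + X)))) + (rec X. d.(b.(X\{a,b,d} + b.0) + c.(X + X + (X + X))))) has moves --d--▸ p1
  p4 = 0 has moves (no moves)
LTS(Q): 5 reachable states
  q0 = rec X. d.(0 + b.(X\{a,b,d} + b.0) + c.(X + X + (X + X))) has moves --d--▸ q1
  q1 = 0 + b.((rec X. d.(0 + b.(X\{a,b,d} + b.0) + c.(X + X + (X + X))))\{a,b,d} + b.0) + c.((rec X. d.(0 + b.(X\{a,b,d} + b.0) + c.(X + X + (X + X)))) + (rec X. d.(0 + b.(X\{a,b,d} + b.0) + c.(X + X + (X + X)))) + ((rec X. d.(0 + b.(X\{a,b,d} + b.0) + c.(X + X + (X + X)))) + (rec X. d.(0 + b.(X\{a,b,d} + b.0) + c.(X + X + (X + X)))))) has moves --b--▸ q2, --c--▸ q3
  q2 = (rec X. d.(0 + b.(X\{a,b,d} + b.0) + c.(X + X + (X + X))))\{a,b,d} + b.0 has moves --b--▸ q4
  q3 = (rec X. d.(0 + b.(X\{a,b,d} + b.0) + c.(X + X + (X + X)))) + (rec X. d.(0 + b.(X\{a,b,d} + b.0) + c.(X + X + (X + X)))) + ((rec X. d.(0 + b.(X\{a,b,d} + b.0) + c.(X + X + (X + X)))) + (rec X. d.(0 + b.(X\{a,b,d} + b.0) + c.(X + X + (X + X))))) has moves --d--▸ q1
  q4 = 0 has moves (no moves)
Bisimilarity quotient blocks:
  B0 = {p0, p3, q0, q3}
  B1 = {p1, q1}
  B2 = {p2, q2}
  B3 = {p4, q4}
p0 ∈ B0, q0 ∈ B0 → same block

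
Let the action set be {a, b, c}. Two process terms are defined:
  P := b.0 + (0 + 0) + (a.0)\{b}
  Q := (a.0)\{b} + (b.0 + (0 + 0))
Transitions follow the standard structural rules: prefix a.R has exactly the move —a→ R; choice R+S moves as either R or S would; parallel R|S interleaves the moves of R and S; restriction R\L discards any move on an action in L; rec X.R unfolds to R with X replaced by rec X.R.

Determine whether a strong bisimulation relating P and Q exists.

bisimilar

LTS(P): 3 reachable states
  p0 = b.0 + (0 + 0) + (a.0)\{b} ⊢ --a--▸ p1, --b--▸ p2
  p1 = 0\{b} ⊢ ∅
  p2 = 0 ⊢ ∅
LTS(Q): 3 reachable states
  q0 = (a.0)\{b} + (b.0 + (0 + 0)) ⊢ --a--▸ q1, --b--▸ q2
  q1 = 0\{b} ⊢ ∅
  q2 = 0 ⊢ ∅
Coarsest stable partition (strong bisimilarity classes):
  B0 = {p0, q0}
  B1 = {p1, p2, q1, q2}
p0 ∈ B0, q0 ∈ B0 → same block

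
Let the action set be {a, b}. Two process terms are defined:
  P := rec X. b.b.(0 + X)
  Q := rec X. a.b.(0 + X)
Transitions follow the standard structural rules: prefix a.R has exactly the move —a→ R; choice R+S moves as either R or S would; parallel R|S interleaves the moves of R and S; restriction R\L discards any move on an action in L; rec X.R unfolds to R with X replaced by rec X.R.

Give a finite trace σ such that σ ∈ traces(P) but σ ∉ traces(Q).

Reachable graph of P (3 states):
  p0 = rec X. b.b.(0 + X) → ··b··> p1
  p1 = b.(0 + (rec X. b.b.(0 + X))) → ··b··> p2
  p2 = 0 + (rec X. b.b.(0 + X)) → ··b··> p1
Reachable graph of Q (3 states):
  q0 = rec X. a.b.(0 + X) → ··a··> q1
  q1 = b.(0 + (rec X. a.b.(0 + X))) → ··b··> q2
  q2 = 0 + (rec X. a.b.(0 + X)) → ··a··> q1
Run σ = ⟨b⟩ on P: start {p0}
  after b @ step 1: {p1}
  P completes σ.
Run σ = ⟨b⟩ on Q: start {q0}
  after b @ step 1: ∅  — Q cannot continue

b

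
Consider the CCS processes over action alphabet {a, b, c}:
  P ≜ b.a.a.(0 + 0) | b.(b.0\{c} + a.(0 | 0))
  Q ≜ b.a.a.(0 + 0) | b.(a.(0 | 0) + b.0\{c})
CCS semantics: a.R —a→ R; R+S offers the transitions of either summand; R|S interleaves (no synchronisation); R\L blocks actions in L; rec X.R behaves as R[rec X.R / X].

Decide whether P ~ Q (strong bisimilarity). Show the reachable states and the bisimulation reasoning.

YES

Reachable graph of P (16 states):
  s0 = b.a.a.(0 + 0) | b.(b.0\{c} + a.(0 | 0)) ⊢ —b→ s1, —b→ s2
  s1 = a.a.(0 + 0) | b.(b.0\{c} + a.(0 | 0)) ⊢ —a→ s3, —b→ s4
  s2 = b.a.a.(0 + 0) | (b.0\{c} + a.(0 | 0)) ⊢ —a→ s5, —b→ s4, —b→ s6
  s3 = a.(0 + 0) | b.(b.0\{c} + a.(0 | 0)) ⊢ —a→ s7, —b→ s8
  s4 = a.a.(0 + 0) | (b.0\{c} + a.(0 | 0)) ⊢ —a→ s8, —a→ s9, —b→ s10
  s5 = b.a.a.(0 + 0) | (0 | 0) ⊢ —b→ s9
  s6 = b.a.a.(0 + 0) | 0\{c} ⊢ —b→ s10
  s7 = (0 + 0) | b.(b.0\{c} + a.(0 | 0)) ⊢ —b→ s11
  s8 = a.(0 + 0) | (b.0\{c} + a.(0 | 0)) ⊢ —a→ s11, —a→ s12, —b→ s13
  s9 = a.a.(0 + 0) | (0 | 0) ⊢ —a→ s12
  s10 = a.a.(0 + 0) | 0\{c} ⊢ —a→ s13
  s11 = (0 + 0) | (b.0\{c} + a.(0 | 0)) ⊢ —a→ s14, —b→ s15
  s12 = a.(0 + 0) | (0 | 0) ⊢ —a→ s14
  s13 = a.(0 + 0) | 0\{c} ⊢ —a→ s15
  s14 = (0 + 0) | (0 | 0) ⊢ deadlocked
  s15 = (0 + 0) | 0\{c} ⊢ deadlocked
Reachable graph of Q (16 states):
  t0 = b.a.a.(0 + 0) | b.(a.(0 | 0) + b.0\{c}) ⊢ —b→ t1, —b→ t2
  t1 = a.a.(0 + 0) | b.(a.(0 | 0) + b.0\{c}) ⊢ —a→ t3, —b→ t4
  t2 = b.a.a.(0 + 0) | (a.(0 | 0) + b.0\{c}) ⊢ —a→ t5, —b→ t4, —b→ t6
  t3 = a.(0 + 0) | b.(a.(0 | 0) + b.0\{c}) ⊢ —a→ t7, —b→ t8
  t4 = a.a.(0 + 0) | (a.(0 | 0) + b.0\{c}) ⊢ —a→ t8, —a→ t9, —b→ t10
  t5 = b.a.a.(0 + 0) | (0 | 0) ⊢ —b→ t9
  t6 = b.a.a.(0 + 0) | 0\{c} ⊢ —b→ t10
  t7 = (0 + 0) | b.(a.(0 | 0) + b.0\{c}) ⊢ —b→ t11
  t8 = a.(0 + 0) | (a.(0 | 0) + b.0\{c}) ⊢ —a→ t11, —a→ t12, —b→ t13
  t9 = a.a.(0 + 0) | (0 | 0) ⊢ —a→ t12
  t10 = a.a.(0 + 0) | 0\{c} ⊢ —a→ t13
  t11 = (0 + 0) | (a.(0 | 0) + b.0\{c}) ⊢ —a→ t14, —b→ t15
  t12 = a.(0 + 0) | (0 | 0) ⊢ —a→ t14
  t13 = a.(0 + 0) | 0\{c} ⊢ —a→ t15
  t14 = (0 + 0) | (0 | 0) ⊢ deadlocked
  t15 = (0 + 0) | 0\{c} ⊢ deadlocked
Partition-refinement fixed point:
  B0 = {s0, t0}
  B1 = {s2, t2}
  B2 = {s5, s6, t5, t6}
  B3 = {s10, s9, t10, t9}
  B4 = {s12, s13, t12, t13}
  B5 = {s14, s15, t14, t15}
  B6 = {s4, t4}
  B7 = {s8, t8}
  B8 = {s11, t11}
  B9 = {s1, t1}
  B10 = {s3, t3}
  B11 = {s7, t7}
s0 ∈ B0, t0 ∈ B0 → same block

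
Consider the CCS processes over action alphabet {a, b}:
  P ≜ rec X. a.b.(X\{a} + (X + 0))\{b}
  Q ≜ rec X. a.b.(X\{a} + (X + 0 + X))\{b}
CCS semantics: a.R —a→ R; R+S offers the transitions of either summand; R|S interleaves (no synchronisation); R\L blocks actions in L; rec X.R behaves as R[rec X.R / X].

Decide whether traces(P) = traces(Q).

Reachable graph of P (4 states):
  p0 = rec X. a.b.(X\{a} + (X + 0))\{b} ⊢ =a=> p1
  p1 = b.((rec X. a.b.(X\{a} + (X + 0))\{b})\{a} + ((rec X. a.b.(X\{a} + (X + 0))\{b}) + 0))\{b} ⊢ =b=> p2
  p2 = ((rec X. a.b.(X\{a} + (X + 0))\{b})\{a} + ((rec X. a.b.(X\{a} + (X + 0))\{b}) + 0))\{b} ⊢ =a=> p3
  p3 = (b.((rec X. a.b.(X\{a} + (X + 0))\{b})\{a} + ((rec X. a.b.(X\{a} + (X + 0))\{b}) + 0))\{b})\{b} ⊢ (no moves)
Reachable graph of Q (4 states):
  q0 = rec X. a.b.(X\{a} + (X + 0 + X))\{b} ⊢ =a=> q1
  q1 = b.((rec X. a.b.(X\{a} + (X + 0 + X))\{b})\{a} + ((rec X. a.b.(X\{a} + (X + 0 + X))\{b}) + 0 + (rec X. a.b.(X\{a} + (X + 0 + X))\{b})))\{b} ⊢ =b=> q2
  q2 = ((rec X. a.b.(X\{a} + (X + 0 + X))\{b})\{a} + ((rec X. a.b.(X\{a} + (X + 0 + X))\{b}) + 0 + (rec X. a.b.(X\{a} + (X + 0 + X))\{b})))\{b} ⊢ =a=> q3
  q3 = (b.((rec X. a.b.(X\{a} + (X + 0 + X))\{b})\{a} + ((rec X. a.b.(X\{a} + (X + 0 + X))\{b}) + 0 + (rec X. a.b.(X\{a} + (X + 0 + X))\{b})))\{b})\{b} ⊢ (no moves)
Partition-refinement fixed point:
  B0 = {p0, q0}
  B1 = {p1, q1}
  B2 = {p2, q2}
  B3 = {p3, q3}
p0 ∈ B0, q0 ∈ B0 → same block
Bisimilar ⇒ trace-equivalent.

traces(P) = traces(Q)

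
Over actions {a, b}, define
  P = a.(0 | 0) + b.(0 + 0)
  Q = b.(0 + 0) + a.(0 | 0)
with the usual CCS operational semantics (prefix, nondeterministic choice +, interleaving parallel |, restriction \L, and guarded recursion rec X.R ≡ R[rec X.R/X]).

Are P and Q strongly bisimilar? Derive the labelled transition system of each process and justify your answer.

YES

LTS(P): 3 reachable states
  m0 = a.(0 | 0) + b.(0 + 0) ⊢ -a-> m1, -b-> m2
  m1 = 0 | 0 ⊢ stopped
  m2 = 0 + 0 ⊢ stopped
LTS(Q): 3 reachable states
  n0 = b.(0 + 0) + a.(0 | 0) ⊢ -a-> n1, -b-> n2
  n1 = 0 | 0 ⊢ stopped
  n2 = 0 + 0 ⊢ stopped
Partition-refinement fixed point:
  B0 = {m0, n0}
  B1 = {m1, m2, n1, n2}
m0 ∈ B0, n0 ∈ B0 → same block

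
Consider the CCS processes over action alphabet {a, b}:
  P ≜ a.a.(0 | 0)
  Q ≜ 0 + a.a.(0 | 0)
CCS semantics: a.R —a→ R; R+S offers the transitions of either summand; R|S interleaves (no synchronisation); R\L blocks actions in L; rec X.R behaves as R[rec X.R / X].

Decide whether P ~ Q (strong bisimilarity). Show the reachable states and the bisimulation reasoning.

P ~ Q

P's transition system — 3 states:
  u0 = a.a.(0 | 0) has moves =a=> u1
  u1 = a.(0 | 0) has moves =a=> u2
  u2 = 0 | 0 has moves ·
Q's transition system — 3 states:
  v0 = 0 + a.a.(0 | 0) has moves =a=> v1
  v1 = a.(0 | 0) has moves =a=> v2
  v2 = 0 | 0 has moves ·
Bisimilarity quotient blocks:
  B0 = {u0, v0}
  B1 = {u1, v1}
  B2 = {u2, v2}
u0 ∈ B0, v0 ∈ B0 → same block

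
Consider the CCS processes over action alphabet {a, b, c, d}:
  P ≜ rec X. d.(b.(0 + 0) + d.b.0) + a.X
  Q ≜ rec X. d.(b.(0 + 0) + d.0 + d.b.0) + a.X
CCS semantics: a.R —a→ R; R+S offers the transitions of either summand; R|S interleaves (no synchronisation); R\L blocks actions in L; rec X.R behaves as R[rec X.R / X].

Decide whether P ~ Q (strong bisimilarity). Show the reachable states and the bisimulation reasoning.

P ≁ Q

Reachable graph of P (5 states):
  u0 = rec X. d.(b.(0 + 0) + d.b.0) + a.X → --a--▸ u0, --d--▸ u1
  u1 = b.(0 + 0) + d.b.0 → --b--▸ u2, --d--▸ u3
  u2 = 0 + 0 → stopped
  u3 = b.0 → --b--▸ u4
  u4 = 0 → stopped
Reachable graph of Q (5 states):
  v0 = rec X. d.(b.(0 + 0) + d.0 + d.b.0) + a.X → --a--▸ v0, --d--▸ v1
  v1 = b.(0 + 0) + d.0 + d.b.0 → --b--▸ v2, --d--▸ v3, --d--▸ v4
  v2 = 0 + 0 → stopped
  v3 = 0 → stopped
  v4 = b.0 → --b--▸ v3
Bisimilarity quotient blocks:
  B0 = {u0}
  B1 = {u1}
  B2 = {u3, v4}
  B3 = {u2, u4, v2, v3}
  B4 = {v0}
  B5 = {v1}
u0 ∈ B0, v0 ∈ B4 → different blocks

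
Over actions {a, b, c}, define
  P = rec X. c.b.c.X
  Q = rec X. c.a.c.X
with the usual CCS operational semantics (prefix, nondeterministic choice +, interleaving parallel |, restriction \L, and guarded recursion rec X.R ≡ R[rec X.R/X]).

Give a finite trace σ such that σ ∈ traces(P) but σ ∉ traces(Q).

Reachable graph of P (3 states):
  s0 = rec X. c.b.c.X has moves ··c··> s1
  s1 = b.c.(rec X. c.b.c.X) has moves ··b··> s2
  s2 = c.(rec X. c.b.c.X) has moves ··c··> s0
Reachable graph of Q (3 states):
  t0 = rec X. c.a.c.X has moves ··c··> t1
  t1 = a.c.(rec X. c.a.c.X) has moves ··a··> t2
  t2 = c.(rec X. c.a.c.X) has moves ··c··> t0
Trace ⟨cb⟩ through P, begin at {s0}:
  step 1 (c): {s1}
  step 2 (b): {s2}
  P completes σ.
Trace ⟨cb⟩ through Q, begin at {t0}:
  step 1 (c): {t1}
  step 2 (b): ∅ (Q stuck)

cb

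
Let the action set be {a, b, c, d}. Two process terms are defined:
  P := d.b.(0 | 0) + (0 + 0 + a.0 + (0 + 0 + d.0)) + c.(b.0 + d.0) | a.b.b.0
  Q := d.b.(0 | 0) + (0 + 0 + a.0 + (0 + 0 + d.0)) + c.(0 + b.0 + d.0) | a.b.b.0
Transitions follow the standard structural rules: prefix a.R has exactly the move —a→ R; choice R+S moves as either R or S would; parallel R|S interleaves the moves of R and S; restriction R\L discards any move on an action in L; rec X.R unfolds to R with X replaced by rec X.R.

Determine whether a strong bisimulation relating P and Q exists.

P's transition system — 14 states:
  p0 = d.b.(0 | 0) + (0 + 0 + a.0 + (0 + 0 + d.0)) + c.(b.0 + d.0) | a.b.b.0 → —a→ p1, —a→ p2, —c→ p3, —d→ p1, —d→ p4
  p1 = 0 → deadlocked
  p2 = c.(b.0 + d.0) | b.b.0 → —b→ p5, —c→ p6
  p3 = (b.0 + d.0) | a.b.b.0 → —a→ p6, —b→ p7, —d→ p7
  p4 = b.(0 | 0) → —b→ p8
  p5 = c.(b.0 + d.0) | b.0 → —b→ p9, —c→ p10
  p6 = (b.0 + d.0) | b.b.0 → —b→ p10, —b→ p11, —d→ p11
  p7 = 0 | a.b.b.0 → —a→ p11
  p8 = 0 | 0 → deadlocked
  p9 = c.(b.0 + d.0) | 0 → —c→ p12
  p10 = (b.0 + d.0) | b.0 → —b→ p12, —b→ p13, —d→ p13
  p11 = 0 | b.b.0 → —b→ p13
  p12 = (b.0 + d.0) | 0 → —b→ p8, —d→ p8
  p13 = 0 | b.0 → —b→ p8
Q's transition system — 14 states:
  q0 = d.b.(0 | 0) + (0 + 0 + a.0 + (0 + 0 + d.0)) + c.(0 + b.0 + d.0) | a.b.b.0 → —a→ q1, —a→ q2, —c→ q3, —d→ q1, —d→ q4
  q1 = 0 → deadlocked
  q2 = c.(0 + b.0 + d.0) | b.b.0 → —b→ q5, —c→ q6
  q3 = (0 + b.0 + d.0) | a.b.b.0 → —a→ q6, —b→ q7, —d→ q7
  q4 = b.(0 | 0) → —b→ q8
  q5 = c.(0 + b.0 + d.0) | b.0 → —b→ q9, —c→ q10
  q6 = (0 + b.0 + d.0) | b.b.0 → —b→ q10, —b→ q11, —d→ q11
  q7 = 0 | a.b.b.0 → —a→ q11
  q8 = 0 | 0 → deadlocked
  q9 = c.(0 + b.0 + d.0) | 0 → —c→ q12
  q10 = (0 + b.0 + d.0) | b.0 → —b→ q12, —b→ q13, —d→ q13
  q11 = 0 | b.b.0 → —b→ q13
  q12 = (0 + b.0 + d.0) | 0 → —b→ q8, —d→ q8
  q13 = 0 | b.0 → —b→ q8
Coarsest stable partition (strong bisimilarity classes):
  B0 = {p0, q0}
  B1 = {p1, p8, q1, q8}
  B2 = {p13, p4, q13, q4}
  B3 = {p2, q2}
  B4 = {p6, q6}
  B5 = {p10, q10}
  B6 = {p12, q12}
  B7 = {p11, q11}
  B8 = {p5, q5}
  B9 = {p9, q9}
  B10 = {p3, q3}
  B11 = {p7, q7}
p0 ∈ B0, q0 ∈ B0 → same block

bisimilar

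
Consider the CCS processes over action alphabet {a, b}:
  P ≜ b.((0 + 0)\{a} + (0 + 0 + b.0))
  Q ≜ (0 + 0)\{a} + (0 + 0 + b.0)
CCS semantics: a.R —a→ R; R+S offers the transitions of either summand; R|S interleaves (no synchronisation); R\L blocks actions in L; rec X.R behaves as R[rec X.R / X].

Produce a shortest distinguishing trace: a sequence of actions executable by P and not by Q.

bb

P's transition system — 3 states:
  u0 = b.((0 + 0)\{a} + (0 + 0 + b.0)) ⊢ =b=> u1
  u1 = (0 + 0)\{a} + (0 + 0 + b.0) ⊢ =b=> u2
  u2 = 0 ⊢ deadlocked
Q's transition system — 2 states:
  v0 = (0 + 0)\{a} + (0 + 0 + b.0) ⊢ =b=> v1
  v1 = 0 ⊢ deadlocked
Executing bb from P (initial set {u0}):
  after b @ step 1: {u1}
  after b @ step 2: {u2}
  ✓ P
Executing bb from Q (initial set {v0}):
  after b @ step 1: {v1}
  after b @ step 2: no successor for Q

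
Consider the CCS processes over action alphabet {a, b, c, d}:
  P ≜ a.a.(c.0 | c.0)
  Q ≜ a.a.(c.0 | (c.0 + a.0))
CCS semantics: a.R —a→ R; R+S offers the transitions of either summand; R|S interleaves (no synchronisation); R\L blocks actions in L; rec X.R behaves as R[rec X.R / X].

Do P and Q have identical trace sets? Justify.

traces(P) ≠ traces(Q) — witness ⟨aaa⟩

LTS(P): 6 reachable states
  p0 = a.a.(c.0 | c.0) | ··a··> p1
  p1 = a.(c.0 | c.0) | ··a··> p2
  p2 = c.0 | c.0 | ··c··> p3, ··c··> p4
  p3 = 0 | c.0 | ··c··> p5
  p4 = c.0 | 0 | ··c··> p5
  p5 = 0 | 0 | ·
LTS(Q): 6 reachable states
  q0 = a.a.(c.0 | (c.0 + a.0)) | ··a··> q1
  q1 = a.(c.0 | (c.0 + a.0)) | ··a··> q2
  q2 = c.0 | (c.0 + a.0) | ··a··> q3, ··c··> q3, ··c··> q4
  q3 = c.0 | 0 | ··c··> q5
  q4 = 0 | (c.0 + a.0) | ··a··> q5, ··c··> q5
  q5 = 0 | 0 | ·
Trace ⟨aaa⟩ through Q, begin at {q0}:
  after a @ step 1: {q1}
  after a @ step 2: {q2}
  after a @ step 3: {q3}
  ✓ Q
Trace ⟨aaa⟩ through P, begin at {p0}:
  after a @ step 1: {p1}
  after a @ step 2: {p2}
  after a @ step 3: no successor for P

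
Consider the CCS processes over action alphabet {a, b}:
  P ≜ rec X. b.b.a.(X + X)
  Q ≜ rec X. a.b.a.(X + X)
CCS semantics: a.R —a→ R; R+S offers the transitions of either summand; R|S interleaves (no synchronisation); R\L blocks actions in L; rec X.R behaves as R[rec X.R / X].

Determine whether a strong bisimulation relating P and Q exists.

LTS(P): 4 reachable states
  m0 = rec X. b.b.a.(X + X) ⊢ -b-> m1
  m1 = b.a.((rec X. b.b.a.(X + X)) + (rec X. b.b.a.(X + X))) ⊢ -b-> m2
  m2 = a.((rec X. b.b.a.(X + X)) + (rec X. b.b.a.(X + X))) ⊢ -a-> m3
  m3 = (rec X. b.b.a.(X + X)) + (rec X. b.b.a.(X + X)) ⊢ -b-> m1
LTS(Q): 4 reachable states
  n0 = rec X. a.b.a.(X + X) ⊢ -a-> n1
  n1 = b.a.((rec X. a.b.a.(X + X)) + (rec X. a.b.a.(X + X))) ⊢ -b-> n2
  n2 = a.((rec X. a.b.a.(X + X)) + (rec X. a.b.a.(X + X))) ⊢ -a-> n3
  n3 = (rec X. a.b.a.(X + X)) + (rec X. a.b.a.(X + X)) ⊢ -a-> n1
Bisimilarity quotient blocks:
  B0 = {m0, m3}
  B1 = {m1}
  B2 = {m2}
  B3 = {n0, n3}
  B4 = {n1}
  B5 = {n2}
m0 ∈ B0, n0 ∈ B3 → different blocks

not bisimilar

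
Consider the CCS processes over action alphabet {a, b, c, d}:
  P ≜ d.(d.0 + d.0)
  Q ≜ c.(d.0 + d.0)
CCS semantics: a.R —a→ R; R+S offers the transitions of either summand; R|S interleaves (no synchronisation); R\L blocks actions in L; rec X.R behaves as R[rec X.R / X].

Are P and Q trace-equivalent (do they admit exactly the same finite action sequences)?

Reachable graph of P (3 states):
  u0 = d.(d.0 + d.0) has moves —d→ u1
  u1 = d.0 + d.0 has moves —d→ u2
  u2 = 0 has moves ∅
Reachable graph of Q (3 states):
  v0 = c.(d.0 + d.0) has moves —c→ v1
  v1 = d.0 + d.0 has moves —d→ v2
  v2 = 0 has moves ∅
Trace ⟨d⟩ through P, begin at {u0}:
  [1] d ⇒ {u1}
  P completes σ.
Trace ⟨d⟩ through Q, begin at {v0}:
  [1] d ⇒ ∅  — Q cannot continue

trace-distinct — witness ⟨d⟩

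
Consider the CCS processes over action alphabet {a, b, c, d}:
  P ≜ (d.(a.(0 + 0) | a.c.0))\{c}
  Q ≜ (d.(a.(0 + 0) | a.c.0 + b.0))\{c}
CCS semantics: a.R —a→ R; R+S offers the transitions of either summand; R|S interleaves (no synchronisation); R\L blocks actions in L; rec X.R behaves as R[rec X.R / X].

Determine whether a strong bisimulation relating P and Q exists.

Reachable graph of P (5 states):
  s0 = (d.(a.(0 + 0) | a.c.0))\{c} ⊢ ··d··> s1
  s1 = (a.(0 + 0) | a.c.0)\{c} ⊢ ··a··> s2, ··a··> s3
  s2 = ((0 + 0) | a.c.0)\{c} ⊢ ··a··> s4
  s3 = (a.(0 + 0) | c.0)\{c} ⊢ ··a··> s4
  s4 = ((0 + 0) | c.0)\{c} ⊢ ∅
Reachable graph of Q (6 states):
  t0 = (d.(a.(0 + 0) | a.c.0 + b.0))\{c} ⊢ ··d··> t1
  t1 = (a.(0 + 0) | a.c.0 + b.0)\{c} ⊢ ··a··> t2, ··a··> t3, ··b··> t4
  t2 = ((0 + 0) | a.c.0)\{c} ⊢ ··a··> t5
  t3 = (a.(0 + 0) | c.0)\{c} ⊢ ··a··> t5
  t4 = 0\{c} ⊢ ∅
  t5 = ((0 + 0) | c.0)\{c} ⊢ ∅
Partition-refinement fixed point:
  B0 = {s0}
  B1 = {s1}
  B2 = {s2, s3, t2, t3}
  B3 = {s4, t4, t5}
  B4 = {t0}
  B5 = {t1}
s0 ∈ B0, t0 ∈ B4 → different blocks

not bisimilar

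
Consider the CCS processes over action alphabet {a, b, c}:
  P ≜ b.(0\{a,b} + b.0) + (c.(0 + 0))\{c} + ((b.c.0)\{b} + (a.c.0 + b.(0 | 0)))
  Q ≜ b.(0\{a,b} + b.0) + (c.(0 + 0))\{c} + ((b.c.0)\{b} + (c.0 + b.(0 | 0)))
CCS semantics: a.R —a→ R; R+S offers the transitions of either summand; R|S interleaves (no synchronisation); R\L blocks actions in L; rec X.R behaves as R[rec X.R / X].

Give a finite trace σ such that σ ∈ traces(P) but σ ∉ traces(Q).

P's transition system — 5 states:
  m0 = b.(0\{a,b} + b.0) + (c.(0 + 0))\{c} + ((b.c.0)\{b} + (a.c.0 + b.(0 | 0))) ⊢ --a--▸ m1, --b--▸ m2, --b--▸ m3
  m1 = c.0 ⊢ --c--▸ m4
  m2 = 0 | 0 ⊢ stopped
  m3 = 0\{a,b} + b.0 ⊢ --b--▸ m4
  m4 = 0 ⊢ stopped
Q's transition system — 4 states:
  n0 = b.(0\{a,b} + b.0) + (c.(0 + 0))\{c} + ((b.c.0)\{b} + (c.0 + b.(0 | 0))) ⊢ --b--▸ n1, --b--▸ n2, --c--▸ n3
  n1 = 0 | 0 ⊢ stopped
  n2 = 0\{a,b} + b.0 ⊢ --b--▸ n3
  n3 = 0 ⊢ stopped
Run σ = ⟨a⟩ on P: start {m0}
  after a @ step 1: {m1}
  — P admits the full trace.
Run σ = ⟨a⟩ on Q: start {n0}
  after a @ step 1: no successor for Q

a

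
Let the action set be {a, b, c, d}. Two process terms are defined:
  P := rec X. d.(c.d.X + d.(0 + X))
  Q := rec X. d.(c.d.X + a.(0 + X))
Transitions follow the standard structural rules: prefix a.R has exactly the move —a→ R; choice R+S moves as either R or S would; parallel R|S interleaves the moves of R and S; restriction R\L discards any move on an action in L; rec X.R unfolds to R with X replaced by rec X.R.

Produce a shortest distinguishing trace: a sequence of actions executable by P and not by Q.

P's transition system — 4 states:
  u0 = rec X. d.(c.d.X + d.(0 + X)) ⊢ =d=> u1
  u1 = c.d.(rec X. d.(c.d.X + d.(0 + X))) + d.(0 + (rec X. d.(c.d.X + d.(0 + X)))) ⊢ =c=> u2, =d=> u3
  u2 = d.(rec X. d.(c.d.X + d.(0 + X))) ⊢ =d=> u0
  u3 = 0 + (rec X. d.(c.d.X + d.(0 + X))) ⊢ =d=> u1
Q's transition system — 4 states:
  v0 = rec X. d.(c.d.X + a.(0 + X)) ⊢ =d=> v1
  v1 = c.d.(rec X. d.(c.d.X + a.(0 + X))) + a.(0 + (rec X. d.(c.d.X + a.(0 + X)))) ⊢ =a=> v2, =c=> v3
  v2 = 0 + (rec X. d.(c.d.X + a.(0 + X))) ⊢ =d=> v1
  v3 = d.(rec X. d.(c.d.X + a.(0 + X))) ⊢ =d=> v0
Run σ = ⟨dd⟩ on P: start {u0}
  after d @ step 1: {u1}
  after d @ step 2: {u3}
  — P admits the full trace.
Run σ = ⟨dd⟩ on Q: start {v0}
  after d @ step 1: {v1}
  after d @ step 2: ∅  — Q cannot continue

dd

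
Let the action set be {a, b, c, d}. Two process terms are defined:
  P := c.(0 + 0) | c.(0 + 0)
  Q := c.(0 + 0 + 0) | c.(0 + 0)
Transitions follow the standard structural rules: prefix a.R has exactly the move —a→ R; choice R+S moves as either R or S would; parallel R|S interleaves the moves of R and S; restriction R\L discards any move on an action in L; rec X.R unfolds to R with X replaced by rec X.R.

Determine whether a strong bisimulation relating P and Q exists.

bisimilar

P's transition system — 4 states:
  m0 = c.(0 + 0) | c.(0 + 0) has moves =c=> m1, =c=> m2
  m1 = (0 + 0) | c.(0 + 0) has moves =c=> m3
  m2 = c.(0 + 0) | (0 + 0) has moves =c=> m3
  m3 = (0 + 0) | (0 + 0) has moves ·
Q's transition system — 4 states:
  n0 = c.(0 + 0 + 0) | c.(0 + 0) has moves =c=> n1, =c=> n2
  n1 = (0 + 0 + 0) | c.(0 + 0) has moves =c=> n3
  n2 = c.(0 + 0 + 0) | (0 + 0) has moves =c=> n3
  n3 = (0 + 0 + 0) | (0 + 0) has moves ·
Partition-refinement fixed point:
  B0 = {m0, n0}
  B1 = {m1, m2, n1, n2}
  B2 = {m3, n3}
m0 ∈ B0, n0 ∈ B0 → same block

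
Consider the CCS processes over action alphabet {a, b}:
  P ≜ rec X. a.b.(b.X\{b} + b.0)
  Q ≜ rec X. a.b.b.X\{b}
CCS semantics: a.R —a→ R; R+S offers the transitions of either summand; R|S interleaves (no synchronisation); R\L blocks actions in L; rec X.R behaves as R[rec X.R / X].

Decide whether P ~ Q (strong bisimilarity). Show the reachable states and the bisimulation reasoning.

P's transition system — 6 states:
  p0 = rec X. a.b.(b.X\{b} + b.0) → —a→ p1
  p1 = b.(b.(rec X. a.b.(b.X\{b} + b.0))\{b} + b.0) → —b→ p2
  p2 = b.(rec X. a.b.(b.X\{b} + b.0))\{b} + b.0 → —b→ p3, —b→ p4
  p3 = (rec X. a.b.(b.X\{b} + b.0))\{b} → —a→ p5
  p4 = 0 → stopped
  p5 = (b.(b.(rec X. a.b.(b.X\{b} + b.0))\{b} + b.0))\{b} → stopped
Q's transition system — 5 states:
  q0 = rec X. a.b.b.X\{b} → —a→ q1
  q1 = b.b.(rec X. a.b.b.X\{b})\{b} → —b→ q2
  q2 = b.(rec X. a.b.b.X\{b})\{b} → —b→ q3
  q3 = (rec X. a.b.b.X\{b})\{b} → —a→ q4
  q4 = (b.b.(rec X. a.b.b.X\{b})\{b})\{b} → stopped
Coarsest stable partition (strong bisimilarity classes):
  B0 = {p0}
  B1 = {p1}
  B2 = {p2}
  B3 = {p4, p5, q4}
  B4 = {p3, q3}
  B5 = {q0}
  B6 = {q1}
  B7 = {q2}
p0 ∈ B0, q0 ∈ B5 → different blocks

P ≁ Q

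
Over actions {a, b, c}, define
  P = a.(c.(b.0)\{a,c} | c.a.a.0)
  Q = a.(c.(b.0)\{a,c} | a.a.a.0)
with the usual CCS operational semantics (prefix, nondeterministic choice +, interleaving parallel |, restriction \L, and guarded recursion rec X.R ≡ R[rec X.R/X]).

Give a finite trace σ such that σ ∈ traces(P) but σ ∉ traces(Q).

P's transition system — 13 states:
  s0 = a.(c.(b.0)\{a,c} | c.a.a.0) ⊢ --a--▸ s1
  s1 = c.(b.0)\{a,c} | c.a.a.0 ⊢ --c--▸ s2, --c--▸ s3
  s2 = (b.0)\{a,c} | c.a.a.0 ⊢ --b--▸ s4, --c--▸ s5
  s3 = c.(b.0)\{a,c} | a.a.0 ⊢ --a--▸ s6, --c--▸ s5
  s4 = 0\{a,c} | c.a.a.0 ⊢ --c--▸ s7
  s5 = (b.0)\{a,c} | a.a.0 ⊢ --a--▸ s8, --b--▸ s7
  s6 = c.(b.0)\{a,c} | a.0 ⊢ --a--▸ s9, --c--▸ s8
  s7 = 0\{a,c} | a.a.0 ⊢ --a--▸ s10
  s8 = (b.0)\{a,c} | a.0 ⊢ --a--▸ s11, --b--▸ s10
  s9 = c.(b.0)\{a,c} | 0 ⊢ --c--▸ s11
  s10 = 0\{a,c} | a.0 ⊢ --a--▸ s12
  s11 = (b.0)\{a,c} | 0 ⊢ --b--▸ s12
  s12 = 0\{a,c} | 0 ⊢ ∅
Q's transition system — 13 states:
  t0 = a.(c.(b.0)\{a,c} | a.a.a.0) ⊢ --a--▸ t1
  t1 = c.(b.0)\{a,c} | a.a.a.0 ⊢ --a--▸ t2, --c--▸ t3
  t2 = c.(b.0)\{a,c} | a.a.0 ⊢ --a--▸ t4, --c--▸ t5
  t3 = (b.0)\{a,c} | a.a.a.0 ⊢ --a--▸ t5, --b--▸ t6
  t4 = c.(b.0)\{a,c} | a.0 ⊢ --a--▸ t7, --c--▸ t8
  t5 = (b.0)\{a,c} | a.a.0 ⊢ --a--▸ t8, --b--▸ t9
  t6 = 0\{a,c} | a.a.a.0 ⊢ --a--▸ t9
  t7 = c.(b.0)\{a,c} | 0 ⊢ --c--▸ t10
  t8 = (b.0)\{a,c} | a.0 ⊢ --a--▸ t10, --b--▸ t11
  t9 = 0\{a,c} | a.a.0 ⊢ --a--▸ t11
  t10 = (b.0)\{a,c} | 0 ⊢ --b--▸ t12
  t11 = 0\{a,c} | a.0 ⊢ --a--▸ t12
  t12 = 0\{a,c} | 0 ⊢ ∅
Trace ⟨acc⟩ through P, begin at {s0}:
  after a @ step 1: {s1}
  after c @ step 2: {s2, s3}
  after c @ step 3: {s5}
  — P admits the full trace.
Trace ⟨acc⟩ through Q, begin at {t0}:
  after a @ step 1: {t1}
  after c @ step 2: {t3}
  after c @ step 3: no successor for Q

acc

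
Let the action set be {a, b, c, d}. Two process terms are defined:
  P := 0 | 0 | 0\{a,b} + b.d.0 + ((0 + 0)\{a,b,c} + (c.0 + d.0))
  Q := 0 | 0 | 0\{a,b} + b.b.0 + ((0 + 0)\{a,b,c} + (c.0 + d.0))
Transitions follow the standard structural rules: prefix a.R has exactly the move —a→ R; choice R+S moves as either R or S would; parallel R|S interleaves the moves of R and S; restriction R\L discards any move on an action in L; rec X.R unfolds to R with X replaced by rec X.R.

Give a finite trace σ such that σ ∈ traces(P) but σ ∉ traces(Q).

bd

LTS(P): 3 reachable states
  p0 = 0 | 0 | 0\{a,b} + b.d.0 + ((0 + 0)\{a,b,c} + (c.0 + d.0)) :: =b=> p1, =c=> p2, =d=> p2
  p1 = d.0 :: =d=> p2
  p2 = 0 :: ·
LTS(Q): 3 reachable states
  q0 = 0 | 0 | 0\{a,b} + b.b.0 + ((0 + 0)\{a,b,c} + (c.0 + d.0)) :: =b=> q1, =c=> q2, =d=> q2
  q1 = b.0 :: =b=> q2
  q2 = 0 :: ·
Trace ⟨bd⟩ through P, begin at {p0}:
  after b @ step 1: {p1}
  after d @ step 2: {p2}
  — P admits the full trace.
Trace ⟨bd⟩ through Q, begin at {q0}:
  after b @ step 1: {q1}
  after d @ step 2: ∅  — Q cannot continue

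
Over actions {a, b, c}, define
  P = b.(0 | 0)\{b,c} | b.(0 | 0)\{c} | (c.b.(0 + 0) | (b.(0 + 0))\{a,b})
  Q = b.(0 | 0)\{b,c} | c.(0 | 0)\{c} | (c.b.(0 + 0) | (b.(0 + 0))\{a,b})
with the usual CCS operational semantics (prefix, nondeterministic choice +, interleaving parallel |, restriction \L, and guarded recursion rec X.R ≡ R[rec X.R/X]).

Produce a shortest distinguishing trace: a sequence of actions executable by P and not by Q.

bb

LTS(P): 12 reachable states
  p0 = b.(0 | 0)\{b,c} | b.(0 | 0)\{c} | (c.b.(0 + 0) | (b.(0 + 0))\{a,b}) :: -b-> p1, -b-> p2, -c-> p3
  p1 = (0 | 0)\{b,c} | b.(0 | 0)\{c} | (c.b.(0 + 0) | (b.(0 + 0))\{a,b}) :: -b-> p4, -c-> p5
  p2 = b.(0 | 0)\{b,c} | (0 | 0)\{c} | (c.b.(0 + 0) | (b.(0 + 0))\{a,b}) :: -b-> p4, -c-> p6
  p3 = b.(0 | 0)\{b,c} | b.(0 | 0)\{c} | (b.(0 + 0) | (b.(0 + 0))\{a,b}) :: -b-> p5, -b-> p6, -b-> p7
  p4 = (0 | 0)\{b,c} | (0 | 0)\{c} | (c.b.(0 + 0) | (b.(0 + 0))\{a,b}) :: -c-> p8
  p5 = (0 | 0)\{b,c} | b.(0 | 0)\{c} | (b.(0 + 0) | (b.(0 + 0))\{a,b}) :: -b-> p8, -b-> p9
  p6 = b.(0 | 0)\{b,c} | (0 | 0)\{c} | (b.(0 + 0) | (b.(0 + 0))\{a,b}) :: -b-> p10, -b-> p8
  p7 = b.(0 | 0)\{b,c} | b.(0 | 0)\{c} | ((0 + 0) | (b.(0 + 0))\{a,b}) :: -b-> p10, -b-> p9
  p8 = (0 | 0)\{b,c} | (0 | 0)\{c} | (b.(0 + 0) | (b.(0 + 0))\{a,b}) :: -b-> p11
  p9 = (0 | 0)\{b,c} | b.(0 | 0)\{c} | ((0 + 0) | (b.(0 + 0))\{a,b}) :: -b-> p11
  p10 = b.(0 | 0)\{b,c} | (0 | 0)\{c} | ((0 + 0) | (b.(0 + 0))\{a,b}) :: -b-> p11
  p11 = (0 | 0)\{b,c} | (0 | 0)\{c} | ((0 + 0) | (b.(0 + 0))\{a,b}) :: (no moves)
LTS(Q): 12 reachable states
  q0 = b.(0 | 0)\{b,c} | c.(0 | 0)\{c} | (c.b.(0 + 0) | (b.(0 + 0))\{a,b}) :: -b-> q1, -c-> q2, -c-> q3
  q1 = (0 | 0)\{b,c} | c.(0 | 0)\{c} | (c.b.(0 + 0) | (b.(0 + 0))\{a,b}) :: -c-> q4, -c-> q5
  q2 = b.(0 | 0)\{b,c} | (0 | 0)\{c} | (c.b.(0 + 0) | (b.(0 + 0))\{a,b}) :: -b-> q4, -c-> q6
  q3 = b.(0 | 0)\{b,c} | c.(0 | 0)\{c} | (b.(0 + 0) | (b.(0 + 0))\{a,b}) :: -b-> q5, -b-> q7, -c-> q6
  q4 = (0 | 0)\{b,c} | (0 | 0)\{c} | (c.b.(0 + 0) | (b.(0 + 0))\{a,b}) :: -c-> q8
  q5 = (0 | 0)\{b,c} | c.(0 | 0)\{c} | (b.(0 + 0) | (b.(0 + 0))\{a,b}) :: -b-> q9, -c-> q8
  q6 = b.(0 | 0)\{b,c} | (0 | 0)\{c} | (b.(0 + 0) | (b.(0 + 0))\{a,b}) :: -b-> q10, -b-> q8
  q7 = b.(0 | 0)\{b,c} | c.(0 | 0)\{c} | ((0 + 0) | (b.(0 + 0))\{a,b}) :: -b-> q9, -c-> q10
  q8 = (0 | 0)\{b,c} | (0 | 0)\{c} | (b.(0 + 0) | (b.(0 + 0))\{a,b}) :: -b-> q11
  q9 = (0 | 0)\{b,c} | c.(0 | 0)\{c} | ((0 + 0) | (b.(0 + 0))\{a,b}) :: -c-> q11
  q10 = b.(0 | 0)\{b,c} | (0 | 0)\{c} | ((0 + 0) | (b.(0 + 0))\{a,b}) :: -b-> q11
  q11 = (0 | 0)\{b,c} | (0 | 0)\{c} | ((0 + 0) | (b.(0 + 0))\{a,b}) :: (no moves)
Run σ = ⟨bb⟩ on P: start {p0}
  step 1 (b): {p1, p2}
  step 2 (b): {p4}
  — P admits the full trace.
Run σ = ⟨bb⟩ on Q: start {q0}
  step 1 (b): {q1}
  step 2 (b): ∅  — Q cannot continue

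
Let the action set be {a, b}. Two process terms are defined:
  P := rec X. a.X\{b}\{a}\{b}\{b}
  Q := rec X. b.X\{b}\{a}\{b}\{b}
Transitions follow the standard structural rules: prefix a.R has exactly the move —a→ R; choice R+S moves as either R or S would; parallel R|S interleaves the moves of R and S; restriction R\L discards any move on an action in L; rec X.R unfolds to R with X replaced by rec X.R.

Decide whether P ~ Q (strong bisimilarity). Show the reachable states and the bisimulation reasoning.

P's transition system — 2 states:
  s0 = rec X. a.X\{b}\{a}\{b}\{b} has moves ··a··> s1
  s1 = (rec X. a.X\{b}\{a}\{b}\{b})\{b}\{a}\{b}\{b} has moves stopped
Q's transition system — 2 states:
  t0 = rec X. b.X\{b}\{a}\{b}\{b} has moves ··b··> t1
  t1 = (rec X. b.X\{b}\{a}\{b}\{b})\{b}\{a}\{b}\{b} has moves stopped
Coarsest stable partition (strong bisimilarity classes):
  B0 = {s0}
  B1 = {s1, t1}
  B2 = {t0}
s0 ∈ B0, t0 ∈ B2 → different blocks

not bisimilar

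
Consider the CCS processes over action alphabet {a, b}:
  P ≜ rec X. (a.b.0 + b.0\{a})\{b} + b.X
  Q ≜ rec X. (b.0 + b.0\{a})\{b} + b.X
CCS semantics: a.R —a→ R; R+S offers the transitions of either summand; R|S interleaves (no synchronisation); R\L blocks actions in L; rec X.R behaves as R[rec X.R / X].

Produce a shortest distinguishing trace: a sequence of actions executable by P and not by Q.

P's transition system — 2 states:
  s0 = rec X. (a.b.0 + b.0\{a})\{b} + b.X ⊢ ··a··> s1, ··b··> s0
  s1 = (b.0)\{b} ⊢ (no moves)
Q's transition system — 1 states:
  t0 = rec X. (b.0 + b.0\{a})\{b} + b.X ⊢ ··b··> t0
Executing a from P (initial set {s0}):
  [1] a ⇒ {s1}
  ✓ P
Executing a from Q (initial set {t0}):
  [1] a ⇒ ∅  — Q cannot continue

a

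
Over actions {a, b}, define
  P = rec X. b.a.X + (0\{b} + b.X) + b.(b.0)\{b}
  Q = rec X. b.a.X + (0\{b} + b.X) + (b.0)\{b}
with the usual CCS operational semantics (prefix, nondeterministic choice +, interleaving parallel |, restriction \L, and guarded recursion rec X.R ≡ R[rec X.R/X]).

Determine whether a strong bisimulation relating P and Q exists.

Reachable graph of P (3 states):
  u0 = rec X. b.a.X + (0\{b} + b.X) + b.(b.0)\{b} ⊢ ··b··> u0, ··b··> u1, ··b··> u2
  u1 = (b.0)\{b} ⊢ ∅
  u2 = a.(rec X. b.a.X + (0\{b} + b.X) + b.(b.0)\{b}) ⊢ ··a··> u0
Reachable graph of Q (2 states):
  v0 = rec X. b.a.X + (0\{b} + b.X) + (b.0)\{b} ⊢ ··b··> v0, ··b··> v1
  v1 = a.(rec X. b.a.X + (0\{b} + b.X) + (b.0)\{b}) ⊢ ··a··> v0
Coarsest stable partition (strong bisimilarity classes):
  B0 = {u0}
  B1 = {u2}
  B2 = {u1}
  B3 = {v0}
  B4 = {v1}
u0 ∈ B0, v0 ∈ B3 → different blocks

P ≁ Q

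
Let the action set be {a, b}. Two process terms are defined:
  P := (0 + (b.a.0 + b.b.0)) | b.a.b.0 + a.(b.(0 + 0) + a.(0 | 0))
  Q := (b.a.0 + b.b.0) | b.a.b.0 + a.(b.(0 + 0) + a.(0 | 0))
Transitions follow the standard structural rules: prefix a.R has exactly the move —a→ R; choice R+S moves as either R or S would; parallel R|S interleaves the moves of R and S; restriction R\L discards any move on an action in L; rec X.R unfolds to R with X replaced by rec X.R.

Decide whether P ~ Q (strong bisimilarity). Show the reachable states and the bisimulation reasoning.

P ~ Q

P's transition system — 18 states:
  s0 = (0 + (b.a.0 + b.b.0)) | b.a.b.0 + a.(b.(0 + 0) + a.(0 | 0)) :: =a=> s1, =b=> s2, =b=> s3, =b=> s4
  s1 = b.(0 + 0) + a.(0 | 0) :: =a=> s5, =b=> s6
  s2 = (0 + (b.a.0 + b.b.0)) | a.b.0 :: =a=> s7, =b=> s8, =b=> s9
  s3 = a.0 | b.a.b.0 :: =a=> s10, =b=> s8
  s4 = b.0 | b.a.b.0 :: =b=> s10, =b=> s9
  s5 = 0 | 0 :: ∅
  s6 = 0 + 0 :: ∅
  s7 = (0 + (b.a.0 + b.b.0)) | b.0 :: =b=> s11, =b=> s12, =b=> s13
  s8 = a.0 | a.b.0 :: =a=> s12, =a=> s14
  s9 = b.0 | a.b.0 :: =a=> s13, =b=> s14
  s10 = 0 | b.a.b.0 :: =b=> s14
  s11 = (0 + (b.a.0 + b.b.0)) | 0 :: =b=> s15, =b=> s16
  s12 = a.0 | b.0 :: =a=> s17, =b=> s15
  s13 = b.0 | b.0 :: =b=> s16, =b=> s17
  s14 = 0 | a.b.0 :: =a=> s17
  s15 = a.0 | 0 :: =a=> s5
  s16 = b.0 | 0 :: =b=> s5
  s17 = 0 | b.0 :: =b=> s5
Q's transition system — 18 states:
  t0 = (b.a.0 + b.b.0) | b.a.b.0 + a.(b.(0 + 0) + a.(0 | 0)) :: =a=> t1, =b=> t2, =b=> t3, =b=> t4
  t1 = b.(0 + 0) + a.(0 | 0) :: =a=> t5, =b=> t6
  t2 = (b.a.0 + b.b.0) | a.b.0 :: =a=> t7, =b=> t8, =b=> t9
  t3 = a.0 | b.a.b.0 :: =a=> t10, =b=> t8
  t4 = b.0 | b.a.b.0 :: =b=> t10, =b=> t9
  t5 = 0 | 0 :: ∅
  t6 = 0 + 0 :: ∅
  t7 = (b.a.0 + b.b.0) | b.0 :: =b=> t11, =b=> t12, =b=> t13
  t8 = a.0 | a.b.0 :: =a=> t12, =a=> t14
  t9 = b.0 | a.b.0 :: =a=> t13, =b=> t14
  t10 = 0 | b.a.b.0 :: =b=> t14
  t11 = (b.a.0 + b.b.0) | 0 :: =b=> t15, =b=> t16
  t12 = a.0 | b.0 :: =a=> t17, =b=> t15
  t13 = b.0 | b.0 :: =b=> t16, =b=> t17
  t14 = 0 | a.b.0 :: =a=> t17
  t15 = a.0 | 0 :: =a=> t5
  t16 = b.0 | 0 :: =b=> t5
  t17 = 0 | b.0 :: =b=> t5
Partition-refinement fixed point:
  B0 = {s0, t0}
  B1 = {s2, t2}
  B2 = {s9, t9}
  B3 = {s13, t13}
  B4 = {s16, s17, t16, t17}
  B5 = {s5, s6, t5, t6}
  B6 = {s14, t14}
  B7 = {s8, t8}
  B8 = {s12, t12}
  B9 = {s15, t15}
  B10 = {s7, t7}
  B11 = {s11, t11}
  B12 = {s1, t1}
  B13 = {s4, t4}
  B14 = {s10, t10}
  B15 = {s3, t3}
s0 ∈ B0, t0 ∈ B0 → same block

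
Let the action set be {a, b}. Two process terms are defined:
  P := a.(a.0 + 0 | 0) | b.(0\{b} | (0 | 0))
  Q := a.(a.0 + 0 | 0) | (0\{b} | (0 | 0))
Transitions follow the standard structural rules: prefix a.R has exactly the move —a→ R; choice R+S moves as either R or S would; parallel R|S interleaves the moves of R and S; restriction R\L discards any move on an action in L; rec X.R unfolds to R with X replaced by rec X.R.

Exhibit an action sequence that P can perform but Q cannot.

LTS(P): 6 reachable states
  s0 = a.(a.0 + 0 | 0) | b.(0\{b} | (0 | 0)) → -a-> s1, -b-> s2
  s1 = (a.0 + 0 | 0) | b.(0\{b} | (0 | 0)) → -a-> s3, -b-> s4
  s2 = a.(a.0 + 0 | 0) | (0\{b} | (0 | 0)) → -a-> s4
  s3 = 0 | b.(0\{b} | (0 | 0)) → -b-> s5
  s4 = (a.0 + 0 | 0) | (0\{b} | (0 | 0)) → -a-> s5
  s5 = 0 | (0\{b} | (0 | 0)) → stopped
LTS(Q): 3 reachable states
  t0 = a.(a.0 + 0 | 0) | (0\{b} | (0 | 0)) → -a-> t1
  t1 = (a.0 + 0 | 0) | (0\{b} | (0 | 0)) → -a-> t2
  t2 = 0 | (0\{b} | (0 | 0)) → stopped
Run σ = ⟨b⟩ on P: start {s0}
  step 1 (b): {s2}
  — P admits the full trace.
Run σ = ⟨b⟩ on Q: start {t0}
  step 1 (b): ∅  — Q cannot continue

b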